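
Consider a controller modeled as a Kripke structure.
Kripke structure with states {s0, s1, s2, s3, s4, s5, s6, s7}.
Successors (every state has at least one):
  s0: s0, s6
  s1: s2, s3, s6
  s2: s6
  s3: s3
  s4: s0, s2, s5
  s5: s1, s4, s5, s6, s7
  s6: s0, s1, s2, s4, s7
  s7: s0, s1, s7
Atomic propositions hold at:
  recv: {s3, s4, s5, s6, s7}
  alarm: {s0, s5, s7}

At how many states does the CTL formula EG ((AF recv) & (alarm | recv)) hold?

AF recv: least fixpoint, start Z0 = {s3, s4, s5, s6, s7}, add states with every successor in Z. Z1 = {s2, s3, s4, s5, s6, s7}; Z2 = {s1, s2, s3, s4, s5, s6, s7}; fixed.
Sat(AF recv) = {s1, s2, s3, s4, s5, s6, s7}
Sat(alarm | recv) = {s0, s3, s4, s5, s6, s7}
Sat((AF recv) & (alarm | recv)) = {s3, s4, s5, s6, s7}
EG ((AF recv) & (alarm | recv)): greatest fixpoint, start Z0 = {s3, s4, s5, s6, s7}, keep only states in Sat with some successor in Z. Already a fixed point.
Sat(EG ((AF recv) & (alarm | recv))) = {s3, s4, s5, s6, s7}
|Sat(EG ((AF recv) & (alarm | recv)))| = |{s3, s4, s5, s6, s7}| = 5.

5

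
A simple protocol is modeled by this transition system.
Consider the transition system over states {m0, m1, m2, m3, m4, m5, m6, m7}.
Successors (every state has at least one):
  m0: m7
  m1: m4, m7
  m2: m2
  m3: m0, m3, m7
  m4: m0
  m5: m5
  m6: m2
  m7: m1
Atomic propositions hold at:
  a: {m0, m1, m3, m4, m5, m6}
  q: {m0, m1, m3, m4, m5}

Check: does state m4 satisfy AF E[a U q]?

E[a U q]: least fixpoint, start Z0 = Sat(q) = {m0, m1, m3, m4, m5}, add states in Sat(a) with some successor in Z. Already a fixed point.
Sat(E[a U q]) = {m0, m1, m3, m4, m5}
AF E[a U q]: least fixpoint, start Z0 = {m0, m1, m3, m4, m5}, add states with every successor in Z. Z1 = {m0, m1, m3, m4, m5, m7}; fixed.
Sat(AF E[a U q]) = {m0, m1, m3, m4, m5, m7}
m4 ∈ Sat(AF E[a U q]) = {m0, m1, m3, m4, m5, m7}, so the formula holds at m4.

Yes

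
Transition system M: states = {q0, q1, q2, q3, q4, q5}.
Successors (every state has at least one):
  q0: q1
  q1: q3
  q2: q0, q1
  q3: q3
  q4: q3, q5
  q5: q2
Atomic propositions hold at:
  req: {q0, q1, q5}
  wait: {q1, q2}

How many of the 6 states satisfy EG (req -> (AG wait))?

2

AG wait: greatest fixpoint, start Z0 = {q1, q2}, keep only states in Sat with every successor in Z. Z1 = ∅; fixed.
Sat(AG wait) = ∅
Sat(req -> (AG wait)) = {q2, q3, q4}
EG (req -> (AG wait)): greatest fixpoint, start Z0 = {q2, q3, q4}, keep only states in Sat with some successor in Z. Z1 = {q3, q4}; fixed.
Sat(EG (req -> (AG wait))) = {q3, q4}
|Sat(EG (req -> (AG wait)))| = |{q3, q4}| = 2.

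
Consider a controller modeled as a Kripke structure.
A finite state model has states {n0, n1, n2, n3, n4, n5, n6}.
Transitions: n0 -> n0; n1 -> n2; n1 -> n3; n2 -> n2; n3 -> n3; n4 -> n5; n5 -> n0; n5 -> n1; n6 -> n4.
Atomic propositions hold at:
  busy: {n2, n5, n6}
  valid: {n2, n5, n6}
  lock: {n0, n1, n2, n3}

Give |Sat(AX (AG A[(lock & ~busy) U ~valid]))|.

Sat(~busy) = {n0, n1, n3, n4}
Sat(lock & ~busy) = {n0, n1, n3}
Sat(~valid) = {n0, n1, n3, n4}
A[(lock & ~busy) U ~valid]: least fixpoint, start Z0 = Sat(~valid) = {n0, n1, n3, n4}, add states in Sat(lock & ~busy) with every successor in Z. Already a fixed point.
Sat(A[(lock & ~busy) U ~valid]) = {n0, n1, n3, n4}
AG A[(lock & ~busy) U ~valid]: greatest fixpoint, start Z0 = {n0, n1, n3, n4}, keep only states in Sat with every successor in Z. Z1 = {n0, n3}; fixed.
Sat(AG A[(lock & ~busy) U ~valid]) = {n0, n3}
Sat(AX (AG A[(lock & ~busy) U ~valid])) = {s : every successor in {n0, n3}} = {n0, n3}
|Sat(AX (AG A[(lock & ~busy) U ~valid]))| = |{n0, n3}| = 2.

2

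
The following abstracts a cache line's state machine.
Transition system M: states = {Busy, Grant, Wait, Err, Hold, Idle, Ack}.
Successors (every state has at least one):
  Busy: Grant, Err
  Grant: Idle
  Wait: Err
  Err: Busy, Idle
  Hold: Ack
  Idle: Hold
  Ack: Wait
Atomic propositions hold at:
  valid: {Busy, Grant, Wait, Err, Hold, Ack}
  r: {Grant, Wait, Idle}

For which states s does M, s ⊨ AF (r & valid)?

Sat(r & valid) = {Grant, Wait}
AF (r & valid): least fixpoint, start Z0 = {Grant, Wait}, add states with every successor in Z. Z1 = {Grant, Wait, Ack}; Z2 = {Grant, Wait, Hold, Ack}; Z3 = {Grant, Wait, Hold, Idle, Ack}; fixed.
Sat(AF (r & valid)) = {Grant, Wait, Hold, Idle, Ack}

{Grant, Wait, Hold, Idle, Ack}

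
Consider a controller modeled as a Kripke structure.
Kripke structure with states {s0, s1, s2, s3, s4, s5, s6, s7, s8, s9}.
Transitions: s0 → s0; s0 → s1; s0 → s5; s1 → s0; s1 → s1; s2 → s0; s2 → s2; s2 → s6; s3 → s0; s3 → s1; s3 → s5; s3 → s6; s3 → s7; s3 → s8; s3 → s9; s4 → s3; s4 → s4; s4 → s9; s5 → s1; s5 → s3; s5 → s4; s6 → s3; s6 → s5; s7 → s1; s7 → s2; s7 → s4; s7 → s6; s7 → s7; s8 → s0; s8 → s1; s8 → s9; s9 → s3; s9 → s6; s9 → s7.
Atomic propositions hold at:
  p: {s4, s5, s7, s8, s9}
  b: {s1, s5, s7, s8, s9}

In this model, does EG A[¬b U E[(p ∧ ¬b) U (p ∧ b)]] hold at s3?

No

Sat(¬b) = {s0, s2, s3, s4, s6}
Sat(p ∧ ¬b) = {s4}
Sat(p ∧ b) = {s5, s7, s8, s9}
E[(p ∧ ¬b) U (p ∧ b)]: least fixpoint, start Z0 = Sat((p ∧ b)) = {s5, s7, s8, s9}, add states in Sat(p ∧ ¬b) with some successor in Z. Z1 = {s4, s5, s7, s8, s9}; fixed.
Sat(E[(p ∧ ¬b) U (p ∧ b)]) = {s4, s5, s7, s8, s9}
A[¬b U E[(p ∧ ¬b) U (p ∧ b)]]: least fixpoint, start Z0 = Sat(E[(p ∧ ¬b) U (p ∧ b)]) = {s4, s5, s7, s8, s9}, add states in Sat(¬b) with every successor in Z. Already a fixed point.
Sat(A[¬b U E[(p ∧ ¬b) U (p ∧ b)]]) = {s4, s5, s7, s8, s9}
EG A[¬b U E[(p ∧ ¬b) U (p ∧ b)]]: greatest fixpoint, start Z0 = {s4, s5, s7, s8, s9}, keep only states in Sat with some successor in Z. Already a fixed point.
Sat(EG A[¬b U E[(p ∧ ¬b) U (p ∧ b)]]) = {s4, s5, s7, s8, s9}
s3 ∉ Sat(EG A[¬b U E[(p ∧ ¬b) U (p ∧ b)]]) = {s4, s5, s7, s8, s9}, so the formula does not hold at s3.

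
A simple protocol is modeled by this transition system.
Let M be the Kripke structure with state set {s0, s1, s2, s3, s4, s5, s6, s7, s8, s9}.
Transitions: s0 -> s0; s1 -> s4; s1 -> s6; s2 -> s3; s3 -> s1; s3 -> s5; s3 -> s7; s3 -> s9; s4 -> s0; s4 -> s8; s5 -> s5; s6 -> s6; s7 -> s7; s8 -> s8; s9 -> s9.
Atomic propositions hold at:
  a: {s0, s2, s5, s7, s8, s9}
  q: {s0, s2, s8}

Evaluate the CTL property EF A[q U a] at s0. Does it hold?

A[q U a]: least fixpoint, start Z0 = Sat(a) = {s0, s2, s5, s7, s8, s9}, add states in Sat(q) with every successor in Z. Already a fixed point.
Sat(A[q U a]) = {s0, s2, s5, s7, s8, s9}
EF A[q U a]: least fixpoint, start Z0 = {s0, s2, s5, s7, s8, s9}, add states with some successor in Z. Z1 = {s0, s2, s3, s4, s5, s7, s8, s9}; Z2 = {s0, s1, s2, s3, s4, s5, s7, s8, s9}; fixed.
Sat(EF A[q U a]) = {s0, s1, s2, s3, s4, s5, s7, s8, s9}
s0 ∈ Sat(EF A[q U a]) = {s0, s1, s2, s3, s4, s5, s7, s8, s9}, so the formula holds at s0.

Yes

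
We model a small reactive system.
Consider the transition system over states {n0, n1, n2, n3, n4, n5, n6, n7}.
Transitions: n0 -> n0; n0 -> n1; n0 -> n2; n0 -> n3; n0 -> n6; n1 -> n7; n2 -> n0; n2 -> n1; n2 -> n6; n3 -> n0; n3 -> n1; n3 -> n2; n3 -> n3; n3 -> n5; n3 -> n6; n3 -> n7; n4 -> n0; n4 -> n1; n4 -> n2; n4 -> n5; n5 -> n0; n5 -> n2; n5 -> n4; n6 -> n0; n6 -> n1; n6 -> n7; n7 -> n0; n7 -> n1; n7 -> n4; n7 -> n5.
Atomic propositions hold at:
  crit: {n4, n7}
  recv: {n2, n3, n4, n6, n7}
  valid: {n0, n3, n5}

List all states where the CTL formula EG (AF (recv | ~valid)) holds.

{n1, n2, n3, n4, n6, n7}

Sat(~valid) = {n1, n2, n4, n6, n7}
Sat(recv | ~valid) = {n1, n2, n3, n4, n6, n7}
AF (recv | ~valid): least fixpoint, start Z0 = {n1, n2, n3, n4, n6, n7}, add states with every successor in Z. Already a fixed point.
Sat(AF (recv | ~valid)) = {n1, n2, n3, n4, n6, n7}
EG (AF (recv | ~valid)): greatest fixpoint, start Z0 = {n1, n2, n3, n4, n6, n7}, keep only states in Sat with some successor in Z. Already a fixed point.
Sat(EG (AF (recv | ~valid))) = {n1, n2, n3, n4, n6, n7}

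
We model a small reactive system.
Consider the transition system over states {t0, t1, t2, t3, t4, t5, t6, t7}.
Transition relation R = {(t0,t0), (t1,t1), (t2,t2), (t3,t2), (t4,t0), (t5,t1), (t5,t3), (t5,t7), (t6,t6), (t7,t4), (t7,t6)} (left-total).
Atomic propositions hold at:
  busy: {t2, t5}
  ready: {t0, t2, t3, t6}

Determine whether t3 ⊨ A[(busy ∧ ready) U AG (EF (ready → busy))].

Sat(busy ∧ ready) = {t2}
Sat(ready → busy) = {t1, t2, t4, t5, t7}
EF (ready → busy): least fixpoint, start Z0 = {t1, t2, t4, t5, t7}, add states with some successor in Z. Z1 = {t1, t2, t3, t4, t5, t7}; fixed.
Sat(EF (ready → busy)) = {t1, t2, t3, t4, t5, t7}
AG (EF (ready → busy)): greatest fixpoint, start Z0 = {t1, t2, t3, t4, t5, t7}, keep only states in Sat with every successor in Z. Z1 = {t1, t2, t3, t5}; Z2 = {t1, t2, t3}; fixed.
Sat(AG (EF (ready → busy))) = {t1, t2, t3}
A[(busy ∧ ready) U AG (EF (ready → busy))]: least fixpoint, start Z0 = Sat(AG (EF (ready → busy))) = {t1, t2, t3}, add states in Sat(busy ∧ ready) with every successor in Z. Already a fixed point.
Sat(A[(busy ∧ ready) U AG (EF (ready → busy))]) = {t1, t2, t3}
t3 ∈ Sat(A[(busy ∧ ready) U AG (EF (ready → busy))]) = {t1, t2, t3}, so the formula holds at t3.

Yes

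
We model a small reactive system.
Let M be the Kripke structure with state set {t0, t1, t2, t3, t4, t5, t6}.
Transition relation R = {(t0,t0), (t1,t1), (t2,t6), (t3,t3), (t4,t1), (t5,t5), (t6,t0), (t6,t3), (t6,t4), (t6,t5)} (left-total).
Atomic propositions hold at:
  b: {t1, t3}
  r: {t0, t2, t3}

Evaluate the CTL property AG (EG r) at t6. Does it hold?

EG r: greatest fixpoint, start Z0 = {t0, t2, t3}, keep only states in Sat with some successor in Z. Z1 = {t0, t3}; fixed.
Sat(EG r) = {t0, t3}
AG (EG r): greatest fixpoint, start Z0 = {t0, t3}, keep only states in Sat with every successor in Z. Already a fixed point.
Sat(AG (EG r)) = {t0, t3}
t6 ∉ Sat(AG (EG r)) = {t0, t3}, so the formula does not hold at t6.

No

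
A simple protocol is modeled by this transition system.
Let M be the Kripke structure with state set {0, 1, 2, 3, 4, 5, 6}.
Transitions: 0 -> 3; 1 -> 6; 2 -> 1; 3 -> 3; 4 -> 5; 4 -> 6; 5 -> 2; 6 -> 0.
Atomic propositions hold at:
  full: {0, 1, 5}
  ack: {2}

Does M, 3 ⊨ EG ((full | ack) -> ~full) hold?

Yes

Sat(full | ack) = {0, 1, 2, 5}
Sat(~full) = {2, 3, 4, 6}
Sat((full | ack) -> ~full) = {2, 3, 4, 6}
EG ((full | ack) -> ~full): greatest fixpoint, start Z0 = {2, 3, 4, 6}, keep only states in Sat with some successor in Z. Z1 = {3, 4}; Z2 = {3}; fixed.
Sat(EG ((full | ack) -> ~full)) = {3}
3 ∈ Sat(EG ((full | ack) -> ~full)) = {3}, so the formula holds at 3.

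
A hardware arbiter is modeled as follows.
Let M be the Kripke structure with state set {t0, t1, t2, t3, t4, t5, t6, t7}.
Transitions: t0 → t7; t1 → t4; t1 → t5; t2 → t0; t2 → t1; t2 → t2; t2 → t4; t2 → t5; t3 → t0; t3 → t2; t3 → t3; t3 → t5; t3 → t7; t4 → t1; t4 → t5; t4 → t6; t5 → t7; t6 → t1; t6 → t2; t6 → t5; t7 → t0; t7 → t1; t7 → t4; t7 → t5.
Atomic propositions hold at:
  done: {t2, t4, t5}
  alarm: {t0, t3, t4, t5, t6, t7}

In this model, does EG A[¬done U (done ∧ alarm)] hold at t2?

Sat(¬done) = {t0, t1, t3, t6, t7}
Sat(done ∧ alarm) = {t4, t5}
A[¬done U (done ∧ alarm)]: least fixpoint, start Z0 = Sat((done ∧ alarm)) = {t4, t5}, add states in Sat(¬done) with every successor in Z. Z1 = {t1, t4, t5}; fixed.
Sat(A[¬done U (done ∧ alarm)]) = {t1, t4, t5}
EG A[¬done U (done ∧ alarm)]: greatest fixpoint, start Z0 = {t1, t4, t5}, keep only states in Sat with some successor in Z. Z1 = {t1, t4}; fixed.
Sat(EG A[¬done U (done ∧ alarm)]) = {t1, t4}
t2 ∉ Sat(EG A[¬done U (done ∧ alarm)]) = {t1, t4}, so the formula does not hold at t2.

No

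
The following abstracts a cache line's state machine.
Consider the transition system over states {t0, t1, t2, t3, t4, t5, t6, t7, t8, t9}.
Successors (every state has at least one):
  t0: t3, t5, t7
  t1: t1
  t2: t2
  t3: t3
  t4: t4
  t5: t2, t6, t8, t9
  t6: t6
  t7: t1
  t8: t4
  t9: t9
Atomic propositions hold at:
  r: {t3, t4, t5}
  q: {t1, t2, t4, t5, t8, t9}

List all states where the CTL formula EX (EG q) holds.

{t0, t1, t2, t4, t5, t7, t8, t9}

EG q: greatest fixpoint, start Z0 = {t1, t2, t4, t5, t8, t9}, keep only states in Sat with some successor in Z. Already a fixed point.
Sat(EG q) = {t1, t2, t4, t5, t8, t9}
Sat(EX (EG q)) = {s : some successor in {t1, t2, t4, t5, t8, t9}} = {t0, t1, t2, t4, t5, t7, t8, t9}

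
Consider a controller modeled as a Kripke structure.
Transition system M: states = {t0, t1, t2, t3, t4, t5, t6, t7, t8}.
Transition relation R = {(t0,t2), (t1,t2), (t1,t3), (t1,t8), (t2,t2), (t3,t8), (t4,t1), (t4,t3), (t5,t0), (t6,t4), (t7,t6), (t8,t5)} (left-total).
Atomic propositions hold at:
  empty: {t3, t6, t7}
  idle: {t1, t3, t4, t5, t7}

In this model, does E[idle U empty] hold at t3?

E[idle U empty]: least fixpoint, start Z0 = Sat(empty) = {t3, t6, t7}, add states in Sat(idle) with some successor in Z. Z1 = {t1, t3, t4, t6, t7}; fixed.
Sat(E[idle U empty]) = {t1, t3, t4, t6, t7}
t3 ∈ Sat(E[idle U empty]) = {t1, t3, t4, t6, t7}, so the formula holds at t3.

Yes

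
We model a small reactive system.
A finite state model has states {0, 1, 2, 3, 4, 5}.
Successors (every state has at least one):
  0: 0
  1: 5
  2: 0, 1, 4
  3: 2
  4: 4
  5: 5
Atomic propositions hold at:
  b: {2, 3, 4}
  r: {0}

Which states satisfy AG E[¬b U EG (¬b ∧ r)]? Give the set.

{0}

Sat(¬b) = {0, 1, 5}
Sat(¬b ∧ r) = {0}
EG (¬b ∧ r): greatest fixpoint, start Z0 = {0}, keep only states in Sat with some successor in Z. Already a fixed point.
Sat(EG (¬b ∧ r)) = {0}
E[¬b U EG (¬b ∧ r)]: least fixpoint, start Z0 = Sat(EG (¬b ∧ r)) = {0}, add states in Sat(¬b) with some successor in Z. Already a fixed point.
Sat(E[¬b U EG (¬b ∧ r)]) = {0}
AG E[¬b U EG (¬b ∧ r)]: greatest fixpoint, start Z0 = {0}, keep only states in Sat with every successor in Z. Already a fixed point.
Sat(AG E[¬b U EG (¬b ∧ r)]) = {0}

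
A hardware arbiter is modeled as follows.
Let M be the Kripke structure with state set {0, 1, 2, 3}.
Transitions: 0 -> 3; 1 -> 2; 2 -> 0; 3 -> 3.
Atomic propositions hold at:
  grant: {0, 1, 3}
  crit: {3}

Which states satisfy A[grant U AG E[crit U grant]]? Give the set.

E[crit U grant]: least fixpoint, start Z0 = Sat(grant) = {0, 1, 3}, add states in Sat(crit) with some successor in Z. Already a fixed point.
Sat(E[crit U grant]) = {0, 1, 3}
AG E[crit U grant]: greatest fixpoint, start Z0 = {0, 1, 3}, keep only states in Sat with every successor in Z. Z1 = {0, 3}; fixed.
Sat(AG E[crit U grant]) = {0, 3}
A[grant U AG E[crit U grant]]: least fixpoint, start Z0 = Sat(AG E[crit U grant]) = {0, 3}, add states in Sat(grant) with every successor in Z. Already a fixed point.
Sat(A[grant U AG E[crit U grant]]) = {0, 3}

{0, 3}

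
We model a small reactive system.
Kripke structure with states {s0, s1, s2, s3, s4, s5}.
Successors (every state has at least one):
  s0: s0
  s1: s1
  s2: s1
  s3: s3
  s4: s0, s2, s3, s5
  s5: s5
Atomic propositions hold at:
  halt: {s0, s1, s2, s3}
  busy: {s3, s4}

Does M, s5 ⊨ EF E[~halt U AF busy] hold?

Sat(~halt) = {s4, s5}
AF busy: least fixpoint, start Z0 = {s3, s4}, add states with every successor in Z. Already a fixed point.
Sat(AF busy) = {s3, s4}
E[~halt U AF busy]: least fixpoint, start Z0 = Sat(AF busy) = {s3, s4}, add states in Sat(~halt) with some successor in Z. Already a fixed point.
Sat(E[~halt U AF busy]) = {s3, s4}
EF E[~halt U AF busy]: least fixpoint, start Z0 = {s3, s4}, add states with some successor in Z. Already a fixed point.
Sat(EF E[~halt U AF busy]) = {s3, s4}
s5 ∉ Sat(EF E[~halt U AF busy]) = {s3, s4}, so the formula does not hold at s5.

No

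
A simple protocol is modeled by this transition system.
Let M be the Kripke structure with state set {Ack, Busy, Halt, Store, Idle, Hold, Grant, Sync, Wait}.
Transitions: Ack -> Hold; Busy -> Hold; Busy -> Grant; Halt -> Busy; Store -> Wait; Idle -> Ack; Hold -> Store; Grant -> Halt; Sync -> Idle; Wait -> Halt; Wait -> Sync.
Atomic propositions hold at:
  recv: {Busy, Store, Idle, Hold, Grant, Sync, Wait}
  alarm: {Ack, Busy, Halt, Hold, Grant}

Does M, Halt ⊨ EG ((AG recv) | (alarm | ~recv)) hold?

Yes

AG recv: greatest fixpoint, start Z0 = {Busy, Store, Idle, Hold, Grant, Sync, Wait}, keep only states in Sat with every successor in Z. Z1 = {Busy, Store, Hold, Sync}; Z2 = {Hold}; Z3 = ∅; fixed.
Sat(AG recv) = ∅
Sat(~recv) = {Ack, Halt}
Sat(alarm | ~recv) = {Ack, Busy, Halt, Hold, Grant}
Sat((AG recv) | (alarm | ~recv)) = {Ack, Busy, Halt, Hold, Grant}
EG ((AG recv) | (alarm | ~recv)): greatest fixpoint, start Z0 = {Ack, Busy, Halt, Hold, Grant}, keep only states in Sat with some successor in Z. Z1 = {Ack, Busy, Halt, Grant}; Z2 = {Busy, Halt, Grant}; fixed.
Sat(EG ((AG recv) | (alarm | ~recv))) = {Busy, Halt, Grant}
Halt ∈ Sat(EG ((AG recv) | (alarm | ~recv))) = {Busy, Halt, Grant}, so the formula holds at Halt.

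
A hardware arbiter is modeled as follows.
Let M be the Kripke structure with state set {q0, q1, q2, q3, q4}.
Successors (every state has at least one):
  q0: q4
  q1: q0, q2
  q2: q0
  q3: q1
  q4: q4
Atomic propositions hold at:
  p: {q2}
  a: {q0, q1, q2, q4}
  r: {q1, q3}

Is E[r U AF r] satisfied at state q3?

AF r: least fixpoint, start Z0 = {q1, q3}, add states with every successor in Z. Already a fixed point.
Sat(AF r) = {q1, q3}
E[r U AF r]: least fixpoint, start Z0 = Sat(AF r) = {q1, q3}, add states in Sat(r) with some successor in Z. Already a fixed point.
Sat(E[r U AF r]) = {q1, q3}
q3 ∈ Sat(E[r U AF r]) = {q1, q3}, so the formula holds at q3.

Yes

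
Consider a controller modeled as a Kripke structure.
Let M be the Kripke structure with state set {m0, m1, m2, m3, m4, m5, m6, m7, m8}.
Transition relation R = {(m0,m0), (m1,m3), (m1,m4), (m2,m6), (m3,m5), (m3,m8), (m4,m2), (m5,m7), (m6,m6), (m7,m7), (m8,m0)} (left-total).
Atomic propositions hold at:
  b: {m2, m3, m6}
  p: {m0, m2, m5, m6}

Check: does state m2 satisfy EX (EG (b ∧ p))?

Sat(b ∧ p) = {m2, m6}
EG (b ∧ p): greatest fixpoint, start Z0 = {m2, m6}, keep only states in Sat with some successor in Z. Already a fixed point.
Sat(EG (b ∧ p)) = {m2, m6}
Sat(EX (EG (b ∧ p))) = {s : some successor in {m2, m6}} = {m2, m4, m6}
m2 ∈ Sat(EX (EG (b ∧ p))) = {m2, m4, m6}, so the formula holds at m2.

Yes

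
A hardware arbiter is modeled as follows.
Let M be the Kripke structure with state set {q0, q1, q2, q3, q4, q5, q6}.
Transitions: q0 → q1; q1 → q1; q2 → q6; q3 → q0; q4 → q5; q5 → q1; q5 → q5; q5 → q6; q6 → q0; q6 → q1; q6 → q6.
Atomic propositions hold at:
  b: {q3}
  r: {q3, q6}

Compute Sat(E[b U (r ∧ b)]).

{q3}

Sat(r ∧ b) = {q3}
E[b U (r ∧ b)]: least fixpoint, start Z0 = Sat((r ∧ b)) = {q3}, add states in Sat(b) with some successor in Z. Already a fixed point.
Sat(E[b U (r ∧ b)]) = {q3}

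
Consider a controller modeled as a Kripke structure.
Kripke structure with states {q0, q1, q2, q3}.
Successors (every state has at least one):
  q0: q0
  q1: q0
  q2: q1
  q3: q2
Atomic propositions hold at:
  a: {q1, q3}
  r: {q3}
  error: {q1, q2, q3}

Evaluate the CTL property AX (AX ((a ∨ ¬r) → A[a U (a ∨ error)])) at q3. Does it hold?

Sat(¬r) = {q0, q1, q2}
Sat(a ∨ ¬r) = {q0, q1, q2, q3}
Sat(a ∨ error) = {q1, q2, q3}
A[a U (a ∨ error)]: least fixpoint, start Z0 = Sat((a ∨ error)) = {q1, q2, q3}, add states in Sat(a) with every successor in Z. Already a fixed point.
Sat(A[a U (a ∨ error)]) = {q1, q2, q3}
Sat((a ∨ ¬r) → A[a U (a ∨ error)]) = {q1, q2, q3}
Sat(AX ((a ∨ ¬r) → A[a U (a ∨ error)])) = {s : every successor in {q1, q2, q3}} = {q2, q3}
Sat(AX (AX ((a ∨ ¬r) → A[a U (a ∨ error)]))) = {s : every successor in {q2, q3}} = {q3}
q3 ∈ Sat(AX (AX ((a ∨ ¬r) → A[a U (a ∨ error)]))) = {q3}, so the formula holds at q3.

Yes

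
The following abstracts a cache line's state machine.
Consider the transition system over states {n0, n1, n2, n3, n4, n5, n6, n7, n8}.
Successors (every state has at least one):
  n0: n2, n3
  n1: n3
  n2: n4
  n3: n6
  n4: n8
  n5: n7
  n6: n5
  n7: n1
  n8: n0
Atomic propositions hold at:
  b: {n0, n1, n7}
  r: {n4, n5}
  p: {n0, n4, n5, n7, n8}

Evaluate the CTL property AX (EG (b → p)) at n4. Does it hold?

Yes

Sat(b → p) = {n0, n2, n3, n4, n5, n6, n7, n8}
EG (b → p): greatest fixpoint, start Z0 = {n0, n2, n3, n4, n5, n6, n7, n8}, keep only states in Sat with some successor in Z. Z1 = {n0, n2, n3, n4, n5, n6, n8}; Z2 = {n0, n2, n3, n4, n6, n8}; Z3 = {n0, n2, n3, n4, n8}; Z4 = {n0, n2, n4, n8}; fixed.
Sat(EG (b → p)) = {n0, n2, n4, n8}
Sat(AX (EG (b → p))) = {s : every successor in {n0, n2, n4, n8}} = {n2, n4, n8}
n4 ∈ Sat(AX (EG (b → p))) = {n2, n4, n8}, so the formula holds at n4.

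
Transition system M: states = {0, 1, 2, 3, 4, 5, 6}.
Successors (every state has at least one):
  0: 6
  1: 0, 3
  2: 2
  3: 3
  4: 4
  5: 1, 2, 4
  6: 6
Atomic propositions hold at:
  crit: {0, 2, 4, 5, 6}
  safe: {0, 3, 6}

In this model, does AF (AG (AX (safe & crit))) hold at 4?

No

Sat(safe & crit) = {0, 6}
Sat(AX (safe & crit)) = {s : every successor in {0, 6}} = {0, 6}
AG (AX (safe & crit)): greatest fixpoint, start Z0 = {0, 6}, keep only states in Sat with every successor in Z. Already a fixed point.
Sat(AG (AX (safe & crit))) = {0, 6}
AF (AG (AX (safe & crit))): least fixpoint, start Z0 = {0, 6}, add states with every successor in Z. Already a fixed point.
Sat(AF (AG (AX (safe & crit)))) = {0, 6}
4 ∉ Sat(AF (AG (AX (safe & crit)))) = {0, 6}, so the formula does not hold at 4.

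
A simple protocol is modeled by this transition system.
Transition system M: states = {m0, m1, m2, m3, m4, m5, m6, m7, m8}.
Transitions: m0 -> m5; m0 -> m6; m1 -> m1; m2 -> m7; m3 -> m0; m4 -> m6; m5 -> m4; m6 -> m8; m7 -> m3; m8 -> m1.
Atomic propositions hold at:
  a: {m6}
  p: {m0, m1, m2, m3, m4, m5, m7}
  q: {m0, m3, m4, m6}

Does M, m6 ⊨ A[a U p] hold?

No

A[a U p]: least fixpoint, start Z0 = Sat(p) = {m0, m1, m2, m3, m4, m5, m7}, add states in Sat(a) with every successor in Z. Already a fixed point.
Sat(A[a U p]) = {m0, m1, m2, m3, m4, m5, m7}
m6 ∉ Sat(A[a U p]) = {m0, m1, m2, m3, m4, m5, m7}, so the formula does not hold at m6.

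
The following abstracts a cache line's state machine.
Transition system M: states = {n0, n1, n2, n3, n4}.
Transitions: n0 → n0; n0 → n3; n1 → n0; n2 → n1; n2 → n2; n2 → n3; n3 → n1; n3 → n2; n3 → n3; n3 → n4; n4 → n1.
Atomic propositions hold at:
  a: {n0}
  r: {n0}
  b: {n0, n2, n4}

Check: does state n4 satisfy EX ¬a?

Yes

Sat(¬a) = {n1, n2, n3, n4}
Sat(EX ¬a) = {s : some successor in {n1, n2, n3, n4}} = {n0, n2, n3, n4}
n4 ∈ Sat(EX ¬a) = {n0, n2, n3, n4}, so the formula holds at n4.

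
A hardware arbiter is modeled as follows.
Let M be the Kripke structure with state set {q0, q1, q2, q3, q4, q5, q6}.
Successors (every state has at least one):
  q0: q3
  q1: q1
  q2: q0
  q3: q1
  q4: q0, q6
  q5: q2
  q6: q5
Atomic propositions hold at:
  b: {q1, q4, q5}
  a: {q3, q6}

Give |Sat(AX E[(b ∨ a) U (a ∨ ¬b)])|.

5

Sat(b ∨ a) = {q1, q3, q4, q5, q6}
Sat(¬b) = {q0, q2, q3, q6}
Sat(a ∨ ¬b) = {q0, q2, q3, q6}
E[(b ∨ a) U (a ∨ ¬b)]: least fixpoint, start Z0 = Sat((a ∨ ¬b)) = {q0, q2, q3, q6}, add states in Sat(b ∨ a) with some successor in Z. Z1 = {q0, q2, q3, q4, q5, q6}; fixed.
Sat(E[(b ∨ a) U (a ∨ ¬b)]) = {q0, q2, q3, q4, q5, q6}
Sat(AX E[(b ∨ a) U (a ∨ ¬b)]) = {s : every successor in {q0, q2, q3, q4, q5, q6}} = {q0, q2, q4, q5, q6}
|Sat(AX E[(b ∨ a) U (a ∨ ¬b)])| = |{q0, q2, q4, q5, q6}| = 5.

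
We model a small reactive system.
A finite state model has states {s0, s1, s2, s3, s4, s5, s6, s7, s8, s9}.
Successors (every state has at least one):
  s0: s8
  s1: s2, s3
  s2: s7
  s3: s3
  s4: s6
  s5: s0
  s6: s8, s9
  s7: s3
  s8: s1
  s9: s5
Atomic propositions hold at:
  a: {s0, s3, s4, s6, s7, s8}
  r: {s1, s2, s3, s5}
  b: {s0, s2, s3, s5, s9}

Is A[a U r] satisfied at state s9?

A[a U r]: least fixpoint, start Z0 = Sat(r) = {s1, s2, s3, s5}, add states in Sat(a) with every successor in Z. Z1 = {s1, s2, s3, s5, s7, s8}; Z2 = {s0, s1, s2, s3, s5, s7, s8}; fixed.
Sat(A[a U r]) = {s0, s1, s2, s3, s5, s7, s8}
s9 ∉ Sat(A[a U r]) = {s0, s1, s2, s3, s5, s7, s8}, so the formula does not hold at s9.

No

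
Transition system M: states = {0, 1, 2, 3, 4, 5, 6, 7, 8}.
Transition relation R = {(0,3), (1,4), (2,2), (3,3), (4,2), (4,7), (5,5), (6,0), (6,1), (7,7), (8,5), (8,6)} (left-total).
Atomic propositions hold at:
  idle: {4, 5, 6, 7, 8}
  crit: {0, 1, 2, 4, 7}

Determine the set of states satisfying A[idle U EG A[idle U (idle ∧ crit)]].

{4, 7}

Sat(idle ∧ crit) = {4, 7}
A[idle U (idle ∧ crit)]: least fixpoint, start Z0 = Sat((idle ∧ crit)) = {4, 7}, add states in Sat(idle) with every successor in Z. Already a fixed point.
Sat(A[idle U (idle ∧ crit)]) = {4, 7}
EG A[idle U (idle ∧ crit)]: greatest fixpoint, start Z0 = {4, 7}, keep only states in Sat with some successor in Z. Already a fixed point.
Sat(EG A[idle U (idle ∧ crit)]) = {4, 7}
A[idle U EG A[idle U (idle ∧ crit)]]: least fixpoint, start Z0 = Sat(EG A[idle U (idle ∧ crit)]) = {4, 7}, add states in Sat(idle) with every successor in Z. Already a fixed point.
Sat(A[idle U EG A[idle U (idle ∧ crit)]]) = {4, 7}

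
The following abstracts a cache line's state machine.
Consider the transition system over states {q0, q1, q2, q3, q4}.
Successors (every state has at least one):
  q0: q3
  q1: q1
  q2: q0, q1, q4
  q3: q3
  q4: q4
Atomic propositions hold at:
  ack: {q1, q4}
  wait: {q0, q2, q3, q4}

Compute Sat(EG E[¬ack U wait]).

{q0, q2, q3, q4}

Sat(¬ack) = {q0, q2, q3}
E[¬ack U wait]: least fixpoint, start Z0 = Sat(wait) = {q0, q2, q3, q4}, add states in Sat(¬ack) with some successor in Z. Already a fixed point.
Sat(E[¬ack U wait]) = {q0, q2, q3, q4}
EG E[¬ack U wait]: greatest fixpoint, start Z0 = {q0, q2, q3, q4}, keep only states in Sat with some successor in Z. Already a fixed point.
Sat(EG E[¬ack U wait]) = {q0, q2, q3, q4}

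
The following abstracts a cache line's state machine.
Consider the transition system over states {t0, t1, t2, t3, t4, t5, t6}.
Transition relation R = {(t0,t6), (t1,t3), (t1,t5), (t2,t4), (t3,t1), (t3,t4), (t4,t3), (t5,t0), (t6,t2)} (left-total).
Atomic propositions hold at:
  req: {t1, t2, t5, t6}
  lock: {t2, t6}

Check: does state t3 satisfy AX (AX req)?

No

Sat(AX req) = {s : every successor in {t1, t2, t5, t6}} = {t0, t6}
Sat(AX (AX req)) = {s : every successor in {t0, t6}} = {t0, t5}
t3 ∉ Sat(AX (AX req)) = {t0, t5}, so the formula does not hold at t3.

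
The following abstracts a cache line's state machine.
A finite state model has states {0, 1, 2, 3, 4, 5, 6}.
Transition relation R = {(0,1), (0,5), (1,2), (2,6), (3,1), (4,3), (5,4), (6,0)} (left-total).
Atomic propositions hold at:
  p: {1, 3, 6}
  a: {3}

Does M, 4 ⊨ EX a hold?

Sat(EX a) = {s : some successor in {3}} = {4}
4 ∈ Sat(EX a) = {4}, so the formula holds at 4.

Yes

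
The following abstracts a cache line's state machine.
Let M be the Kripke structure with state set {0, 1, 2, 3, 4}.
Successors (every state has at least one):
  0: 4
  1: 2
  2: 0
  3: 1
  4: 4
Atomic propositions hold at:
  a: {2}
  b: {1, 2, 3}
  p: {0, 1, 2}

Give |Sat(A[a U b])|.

3

A[a U b]: least fixpoint, start Z0 = Sat(b) = {1, 2, 3}, add states in Sat(a) with every successor in Z. Already a fixed point.
Sat(A[a U b]) = {1, 2, 3}
|Sat(A[a U b])| = |{1, 2, 3}| = 3.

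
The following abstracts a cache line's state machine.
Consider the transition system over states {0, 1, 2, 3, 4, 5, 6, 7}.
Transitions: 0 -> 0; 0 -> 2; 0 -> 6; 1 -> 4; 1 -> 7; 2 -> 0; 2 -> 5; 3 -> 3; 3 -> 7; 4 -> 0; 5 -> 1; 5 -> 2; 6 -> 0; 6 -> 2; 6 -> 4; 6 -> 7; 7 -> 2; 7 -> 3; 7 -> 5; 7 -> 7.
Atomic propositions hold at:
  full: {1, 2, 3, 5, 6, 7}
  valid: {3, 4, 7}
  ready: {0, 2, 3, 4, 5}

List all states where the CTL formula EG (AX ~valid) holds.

Sat(~valid) = {0, 1, 2, 5, 6}
Sat(AX ~valid) = {s : every successor in {0, 1, 2, 5, 6}} = {0, 2, 4, 5}
EG (AX ~valid): greatest fixpoint, start Z0 = {0, 2, 4, 5}, keep only states in Sat with some successor in Z. Already a fixed point.
Sat(EG (AX ~valid)) = {0, 2, 4, 5}

{0, 2, 4, 5}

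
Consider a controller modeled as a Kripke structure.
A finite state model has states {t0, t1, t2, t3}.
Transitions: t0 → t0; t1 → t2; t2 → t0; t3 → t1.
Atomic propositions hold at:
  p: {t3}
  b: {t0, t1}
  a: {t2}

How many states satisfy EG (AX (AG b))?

AG b: greatest fixpoint, start Z0 = {t0, t1}, keep only states in Sat with every successor in Z. Z1 = {t0}; fixed.
Sat(AG b) = {t0}
Sat(AX (AG b)) = {s : every successor in {t0}} = {t0, t2}
EG (AX (AG b)): greatest fixpoint, start Z0 = {t0, t2}, keep only states in Sat with some successor in Z. Already a fixed point.
Sat(EG (AX (AG b))) = {t0, t2}
|Sat(EG (AX (AG b)))| = |{t0, t2}| = 2.

2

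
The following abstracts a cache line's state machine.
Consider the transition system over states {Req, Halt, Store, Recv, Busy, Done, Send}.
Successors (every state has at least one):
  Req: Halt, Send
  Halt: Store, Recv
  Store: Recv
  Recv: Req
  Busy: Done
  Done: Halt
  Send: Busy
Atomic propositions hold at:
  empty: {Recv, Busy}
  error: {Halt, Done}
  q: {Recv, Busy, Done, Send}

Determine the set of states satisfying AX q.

Sat(AX q) = {s : every successor in {Recv, Busy, Done, Send}} = {Store, Busy, Send}

{Store, Busy, Send}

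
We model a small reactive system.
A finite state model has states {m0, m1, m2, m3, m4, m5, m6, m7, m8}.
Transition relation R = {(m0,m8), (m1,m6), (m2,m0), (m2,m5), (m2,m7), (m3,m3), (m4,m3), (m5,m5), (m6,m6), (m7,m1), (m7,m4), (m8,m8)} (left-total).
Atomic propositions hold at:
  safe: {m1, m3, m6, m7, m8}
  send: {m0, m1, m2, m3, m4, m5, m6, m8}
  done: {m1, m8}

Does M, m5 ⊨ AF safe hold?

No

AF safe: least fixpoint, start Z0 = {m1, m3, m6, m7, m8}, add states with every successor in Z. Z1 = {m0, m1, m3, m4, m6, m7, m8}; fixed.
Sat(AF safe) = {m0, m1, m3, m4, m6, m7, m8}
m5 ∉ Sat(AF safe) = {m0, m1, m3, m4, m6, m7, m8}, so the formula does not hold at m5.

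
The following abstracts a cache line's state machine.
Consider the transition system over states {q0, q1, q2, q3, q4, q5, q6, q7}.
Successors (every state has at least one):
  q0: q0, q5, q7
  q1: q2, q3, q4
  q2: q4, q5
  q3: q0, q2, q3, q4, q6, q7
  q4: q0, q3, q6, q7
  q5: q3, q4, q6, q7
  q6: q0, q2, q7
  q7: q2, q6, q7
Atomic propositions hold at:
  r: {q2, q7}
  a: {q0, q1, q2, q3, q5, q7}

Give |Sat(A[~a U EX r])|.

Sat(~a) = {q4, q6}
Sat(EX r) = {s : some successor in {q2, q7}} = {q0, q1, q3, q4, q5, q6, q7}
A[~a U EX r]: least fixpoint, start Z0 = Sat(EX r) = {q0, q1, q3, q4, q5, q6, q7}, add states in Sat(~a) with every successor in Z. Already a fixed point.
Sat(A[~a U EX r]) = {q0, q1, q3, q4, q5, q6, q7}
|Sat(A[~a U EX r])| = |{q0, q1, q3, q4, q5, q6, q7}| = 7.

7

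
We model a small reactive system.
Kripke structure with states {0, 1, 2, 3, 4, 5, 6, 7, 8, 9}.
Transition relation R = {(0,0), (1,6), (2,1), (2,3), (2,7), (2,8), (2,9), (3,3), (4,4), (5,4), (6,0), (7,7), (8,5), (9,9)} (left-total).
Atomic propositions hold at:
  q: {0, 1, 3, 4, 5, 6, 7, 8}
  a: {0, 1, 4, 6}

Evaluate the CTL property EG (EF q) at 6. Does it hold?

EF q: least fixpoint, start Z0 = {0, 1, 3, 4, 5, 6, 7, 8}, add states with some successor in Z. Z1 = {0, 1, 2, 3, 4, 5, 6, 7, 8}; fixed.
Sat(EF q) = {0, 1, 2, 3, 4, 5, 6, 7, 8}
EG (EF q): greatest fixpoint, start Z0 = {0, 1, 2, 3, 4, 5, 6, 7, 8}, keep only states in Sat with some successor in Z. Already a fixed point.
Sat(EG (EF q)) = {0, 1, 2, 3, 4, 5, 6, 7, 8}
6 ∈ Sat(EG (EF q)) = {0, 1, 2, 3, 4, 5, 6, 7, 8}, so the formula holds at 6.

Yes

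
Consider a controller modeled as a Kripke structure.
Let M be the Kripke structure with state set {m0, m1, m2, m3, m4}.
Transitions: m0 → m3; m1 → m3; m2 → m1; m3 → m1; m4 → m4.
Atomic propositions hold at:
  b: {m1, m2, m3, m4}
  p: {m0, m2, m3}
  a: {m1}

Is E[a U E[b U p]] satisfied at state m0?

Yes

E[b U p]: least fixpoint, start Z0 = Sat(p) = {m0, m2, m3}, add states in Sat(b) with some successor in Z. Z1 = {m0, m1, m2, m3}; fixed.
Sat(E[b U p]) = {m0, m1, m2, m3}
E[a U E[b U p]]: least fixpoint, start Z0 = Sat(E[b U p]) = {m0, m1, m2, m3}, add states in Sat(a) with some successor in Z. Already a fixed point.
Sat(E[a U E[b U p]]) = {m0, m1, m2, m3}
m0 ∈ Sat(E[a U E[b U p]]) = {m0, m1, m2, m3}, so the formula holds at m0.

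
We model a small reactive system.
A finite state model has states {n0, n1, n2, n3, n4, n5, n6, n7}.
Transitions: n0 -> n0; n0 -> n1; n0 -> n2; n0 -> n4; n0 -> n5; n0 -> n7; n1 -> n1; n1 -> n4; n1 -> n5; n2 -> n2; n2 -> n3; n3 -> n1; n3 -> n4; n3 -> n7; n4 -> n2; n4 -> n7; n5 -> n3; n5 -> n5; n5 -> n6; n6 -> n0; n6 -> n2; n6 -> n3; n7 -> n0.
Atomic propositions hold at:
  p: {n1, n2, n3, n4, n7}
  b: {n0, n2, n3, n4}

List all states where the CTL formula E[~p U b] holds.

{n0, n2, n3, n4, n5, n6}

Sat(~p) = {n0, n5, n6}
E[~p U b]: least fixpoint, start Z0 = Sat(b) = {n0, n2, n3, n4}, add states in Sat(~p) with some successor in Z. Z1 = {n0, n2, n3, n4, n5, n6}; fixed.
Sat(E[~p U b]) = {n0, n2, n3, n4, n5, n6}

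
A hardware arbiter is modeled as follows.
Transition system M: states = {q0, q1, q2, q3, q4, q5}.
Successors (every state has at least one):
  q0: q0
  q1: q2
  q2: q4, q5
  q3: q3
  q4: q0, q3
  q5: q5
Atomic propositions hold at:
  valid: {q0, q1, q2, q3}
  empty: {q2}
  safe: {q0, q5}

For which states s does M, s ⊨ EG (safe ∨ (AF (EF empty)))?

EF empty: least fixpoint, start Z0 = {q2}, add states with some successor in Z. Z1 = {q1, q2}; fixed.
Sat(EF empty) = {q1, q2}
AF (EF empty): least fixpoint, start Z0 = {q1, q2}, add states with every successor in Z. Already a fixed point.
Sat(AF (EF empty)) = {q1, q2}
Sat(safe ∨ (AF (EF empty))) = {q0, q1, q2, q5}
EG (safe ∨ (AF (EF empty))): greatest fixpoint, start Z0 = {q0, q1, q2, q5}, keep only states in Sat with some successor in Z. Already a fixed point.
Sat(EG (safe ∨ (AF (EF empty)))) = {q0, q1, q2, q5}

{q0, q1, q2, q5}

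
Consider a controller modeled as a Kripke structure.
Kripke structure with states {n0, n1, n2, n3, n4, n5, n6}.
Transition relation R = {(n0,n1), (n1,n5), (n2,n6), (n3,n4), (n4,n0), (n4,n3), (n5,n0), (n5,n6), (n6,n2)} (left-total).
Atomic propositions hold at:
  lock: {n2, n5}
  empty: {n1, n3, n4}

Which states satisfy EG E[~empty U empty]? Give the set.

{n0, n1, n3, n4, n5}

Sat(~empty) = {n0, n2, n5, n6}
E[~empty U empty]: least fixpoint, start Z0 = Sat(empty) = {n1, n3, n4}, add states in Sat(~empty) with some successor in Z. Z1 = {n0, n1, n3, n4}; Z2 = {n0, n1, n3, n4, n5}; fixed.
Sat(E[~empty U empty]) = {n0, n1, n3, n4, n5}
EG E[~empty U empty]: greatest fixpoint, start Z0 = {n0, n1, n3, n4, n5}, keep only states in Sat with some successor in Z. Already a fixed point.
Sat(EG E[~empty U empty]) = {n0, n1, n3, n4, n5}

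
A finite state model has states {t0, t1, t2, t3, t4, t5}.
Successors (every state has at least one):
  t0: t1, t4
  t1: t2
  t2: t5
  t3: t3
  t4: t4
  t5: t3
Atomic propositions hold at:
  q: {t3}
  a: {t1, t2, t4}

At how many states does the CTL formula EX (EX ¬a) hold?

4

Sat(¬a) = {t0, t3, t5}
Sat(EX ¬a) = {s : some successor in {t0, t3, t5}} = {t2, t3, t5}
Sat(EX (EX ¬a)) = {s : some successor in {t2, t3, t5}} = {t1, t2, t3, t5}
|Sat(EX (EX ¬a))| = |{t1, t2, t3, t5}| = 4.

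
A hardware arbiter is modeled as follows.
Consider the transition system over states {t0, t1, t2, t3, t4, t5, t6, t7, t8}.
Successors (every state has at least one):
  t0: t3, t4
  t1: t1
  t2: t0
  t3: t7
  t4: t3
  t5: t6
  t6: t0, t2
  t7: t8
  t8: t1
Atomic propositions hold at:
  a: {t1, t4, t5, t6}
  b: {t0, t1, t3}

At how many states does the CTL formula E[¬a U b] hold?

6

Sat(¬a) = {t0, t2, t3, t7, t8}
E[¬a U b]: least fixpoint, start Z0 = Sat(b) = {t0, t1, t3}, add states in Sat(¬a) with some successor in Z. Z1 = {t0, t1, t2, t3, t8}; Z2 = {t0, t1, t2, t3, t7, t8}; fixed.
Sat(E[¬a U b]) = {t0, t1, t2, t3, t7, t8}
|Sat(E[¬a U b])| = |{t0, t1, t2, t3, t7, t8}| = 6.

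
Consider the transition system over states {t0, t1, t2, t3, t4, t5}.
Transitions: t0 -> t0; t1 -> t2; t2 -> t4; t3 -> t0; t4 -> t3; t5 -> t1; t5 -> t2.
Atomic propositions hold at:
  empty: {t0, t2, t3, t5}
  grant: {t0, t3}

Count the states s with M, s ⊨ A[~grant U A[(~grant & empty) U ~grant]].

Sat(~grant) = {t1, t2, t4, t5}
Sat(~grant & empty) = {t2, t5}
A[(~grant & empty) U ~grant]: least fixpoint, start Z0 = Sat(~grant) = {t1, t2, t4, t5}, add states in Sat(~grant & empty) with every successor in Z. Already a fixed point.
Sat(A[(~grant & empty) U ~grant]) = {t1, t2, t4, t5}
A[~grant U A[(~grant & empty) U ~grant]]: least fixpoint, start Z0 = Sat(A[(~grant & empty) U ~grant]) = {t1, t2, t4, t5}, add states in Sat(~grant) with every successor in Z. Already a fixed point.
Sat(A[~grant U A[(~grant & empty) U ~grant]]) = {t1, t2, t4, t5}
|Sat(A[~grant U A[(~grant & empty) U ~grant]])| = |{t1, t2, t4, t5}| = 4.

4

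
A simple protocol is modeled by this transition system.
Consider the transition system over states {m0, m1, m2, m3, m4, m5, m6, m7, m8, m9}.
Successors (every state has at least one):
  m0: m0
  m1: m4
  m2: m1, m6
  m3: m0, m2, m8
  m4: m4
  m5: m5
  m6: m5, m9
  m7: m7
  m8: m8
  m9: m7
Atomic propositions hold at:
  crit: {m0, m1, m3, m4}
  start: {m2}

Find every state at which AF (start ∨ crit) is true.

Sat(start ∨ crit) = {m0, m1, m2, m3, m4}
AF (start ∨ crit): least fixpoint, start Z0 = {m0, m1, m2, m3, m4}, add states with every successor in Z. Already a fixed point.
Sat(AF (start ∨ crit)) = {m0, m1, m2, m3, m4}

{m0, m1, m2, m3, m4}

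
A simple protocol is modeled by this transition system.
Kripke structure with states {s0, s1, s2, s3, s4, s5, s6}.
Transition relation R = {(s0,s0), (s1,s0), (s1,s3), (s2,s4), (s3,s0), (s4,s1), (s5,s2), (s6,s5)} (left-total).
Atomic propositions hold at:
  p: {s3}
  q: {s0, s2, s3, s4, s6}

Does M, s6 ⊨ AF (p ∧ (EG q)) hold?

No

EG q: greatest fixpoint, start Z0 = {s0, s2, s3, s4, s6}, keep only states in Sat with some successor in Z. Z1 = {s0, s2, s3}; Z2 = {s0, s3}; fixed.
Sat(EG q) = {s0, s3}
Sat(p ∧ (EG q)) = {s3}
AF (p ∧ (EG q)): least fixpoint, start Z0 = {s3}, add states with every successor in Z. Already a fixed point.
Sat(AF (p ∧ (EG q))) = {s3}
s6 ∉ Sat(AF (p ∧ (EG q))) = {s3}, so the formula does not hold at s6.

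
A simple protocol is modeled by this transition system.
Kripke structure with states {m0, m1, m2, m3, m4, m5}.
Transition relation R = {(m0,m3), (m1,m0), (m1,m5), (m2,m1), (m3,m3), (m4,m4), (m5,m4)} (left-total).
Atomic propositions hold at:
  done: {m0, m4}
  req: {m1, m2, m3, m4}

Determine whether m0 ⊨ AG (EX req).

Sat(EX req) = {s : some successor in {m1, m2, m3, m4}} = {m0, m2, m3, m4, m5}
AG (EX req): greatest fixpoint, start Z0 = {m0, m2, m3, m4, m5}, keep only states in Sat with every successor in Z. Z1 = {m0, m3, m4, m5}; fixed.
Sat(AG (EX req)) = {m0, m3, m4, m5}
m0 ∈ Sat(AG (EX req)) = {m0, m3, m4, m5}, so the formula holds at m0.

Yes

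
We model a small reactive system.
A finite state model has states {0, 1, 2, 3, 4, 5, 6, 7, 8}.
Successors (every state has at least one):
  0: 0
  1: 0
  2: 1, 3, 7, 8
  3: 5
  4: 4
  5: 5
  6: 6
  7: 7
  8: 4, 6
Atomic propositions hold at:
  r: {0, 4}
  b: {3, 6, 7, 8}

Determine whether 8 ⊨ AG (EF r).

No

EF r: least fixpoint, start Z0 = {0, 4}, add states with some successor in Z. Z1 = {0, 1, 4, 8}; Z2 = {0, 1, 2, 4, 8}; fixed.
Sat(EF r) = {0, 1, 2, 4, 8}
AG (EF r): greatest fixpoint, start Z0 = {0, 1, 2, 4, 8}, keep only states in Sat with every successor in Z. Z1 = {0, 1, 4}; fixed.
Sat(AG (EF r)) = {0, 1, 4}
8 ∉ Sat(AG (EF r)) = {0, 1, 4}, so the formula does not hold at 8.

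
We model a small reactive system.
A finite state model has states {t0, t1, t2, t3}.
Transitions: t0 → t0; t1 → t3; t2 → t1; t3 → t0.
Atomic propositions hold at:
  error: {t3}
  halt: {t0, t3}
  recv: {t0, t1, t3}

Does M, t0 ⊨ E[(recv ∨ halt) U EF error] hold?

No

Sat(recv ∨ halt) = {t0, t1, t3}
EF error: least fixpoint, start Z0 = {t3}, add states with some successor in Z. Z1 = {t1, t3}; Z2 = {t1, t2, t3}; fixed.
Sat(EF error) = {t1, t2, t3}
E[(recv ∨ halt) U EF error]: least fixpoint, start Z0 = Sat(EF error) = {t1, t2, t3}, add states in Sat(recv ∨ halt) with some successor in Z. Already a fixed point.
Sat(E[(recv ∨ halt) U EF error]) = {t1, t2, t3}
t0 ∉ Sat(E[(recv ∨ halt) U EF error]) = {t1, t2, t3}, so the formula does not hold at t0.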